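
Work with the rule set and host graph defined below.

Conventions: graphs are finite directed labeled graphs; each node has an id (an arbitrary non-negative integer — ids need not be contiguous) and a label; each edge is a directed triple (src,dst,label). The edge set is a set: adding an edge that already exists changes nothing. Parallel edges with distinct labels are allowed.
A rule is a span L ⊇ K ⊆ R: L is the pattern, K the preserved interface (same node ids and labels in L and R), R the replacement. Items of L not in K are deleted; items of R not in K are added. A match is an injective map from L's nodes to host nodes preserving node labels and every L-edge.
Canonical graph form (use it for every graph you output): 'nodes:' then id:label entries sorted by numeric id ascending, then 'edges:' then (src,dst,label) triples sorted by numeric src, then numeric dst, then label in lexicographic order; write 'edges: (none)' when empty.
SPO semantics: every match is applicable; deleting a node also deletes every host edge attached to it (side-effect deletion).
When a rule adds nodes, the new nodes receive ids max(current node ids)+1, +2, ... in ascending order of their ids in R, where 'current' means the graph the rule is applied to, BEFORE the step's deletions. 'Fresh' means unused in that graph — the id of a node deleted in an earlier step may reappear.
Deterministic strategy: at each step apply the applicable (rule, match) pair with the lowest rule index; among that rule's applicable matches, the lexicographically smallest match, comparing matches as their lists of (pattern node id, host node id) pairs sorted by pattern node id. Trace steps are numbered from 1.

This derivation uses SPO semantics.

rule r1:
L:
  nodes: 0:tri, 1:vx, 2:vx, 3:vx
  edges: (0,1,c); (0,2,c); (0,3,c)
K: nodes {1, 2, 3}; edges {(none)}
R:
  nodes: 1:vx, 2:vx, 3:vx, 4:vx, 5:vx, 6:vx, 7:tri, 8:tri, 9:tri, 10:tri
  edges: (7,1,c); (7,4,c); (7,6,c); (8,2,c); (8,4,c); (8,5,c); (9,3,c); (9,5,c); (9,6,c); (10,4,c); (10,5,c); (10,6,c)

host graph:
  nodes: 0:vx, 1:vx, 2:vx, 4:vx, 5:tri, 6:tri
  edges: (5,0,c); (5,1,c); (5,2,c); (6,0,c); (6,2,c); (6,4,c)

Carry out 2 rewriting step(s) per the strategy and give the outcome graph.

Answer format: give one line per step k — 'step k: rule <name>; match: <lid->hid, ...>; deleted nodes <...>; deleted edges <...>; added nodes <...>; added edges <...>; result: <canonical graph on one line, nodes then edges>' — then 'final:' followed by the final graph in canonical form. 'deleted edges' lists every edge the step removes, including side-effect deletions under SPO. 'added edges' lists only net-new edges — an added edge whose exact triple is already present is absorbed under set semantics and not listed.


step 1: rule r1; match: 0->5, 1->0, 2->1, 3->2; deleted nodes 5; deleted edges (5,0,c); (5,1,c); (5,2,c); added nodes 7, 8, 9, 10, 11, 12, 13; added edges (10,0,c); (10,7,c); (10,9,c); (11,1,c); (11,7,c); (11,8,c); (12,2,c); (12,8,c); (12,9,c); (13,7,c); (13,8,c); (13,9,c); result: nodes: 0:vx, 1:vx, 2:vx, 4:vx, 6:tri, 7:vx, 8:vx, 9:vx, 10:tri, 11:tri, 12:tri, 13:tri edges: (6,0,c); (6,2,c); (6,4,c); (10,0,c); (10,7,c); (10,9,c); (11,1,c); (11,7,c); (11,8,c); (12,2,c); (12,8,c); (12,9,c); (13,7,c); (13,8,c); (13,9,c)
step 2: rule r1; match: 0->6, 1->0, 2->2, 3->4; deleted nodes 6; deleted edges (6,0,c); (6,2,c); (6,4,c); added nodes 14, 15, 16, 17, 18, 19, 20; added edges (17,0,c); (17,14,c); (17,16,c); (18,2,c); (18,14,c); (18,15,c); (19,4,c); (19,15,c); (19,16,c); (20,14,c); (20,15,c); (20,16,c); result: nodes: 0:vx, 1:vx, 2:vx, 4:vx, 7:vx, 8:vx, 9:vx, 10:tri, 11:tri, 12:tri, 13:tri, 14:vx, 15:vx, 16:vx, 17:tri, 18:tri, 19:tri, 20:tri edges: (10,0,c); (10,7,c); (10,9,c); (11,1,c); (11,7,c); (11,8,c); (12,2,c); (12,8,c); (12,9,c); (13,7,c); (13,8,c); (13,9,c); (17,0,c); (17,14,c); (17,16,c); (18,2,c); (18,14,c); (18,15,c); (19,4,c); (19,15,c); (19,16,c); (20,14,c); (20,15,c); (20,16,c)
final:
nodes: 0:vx, 1:vx, 2:vx, 4:vx, 7:vx, 8:vx, 9:vx, 10:tri, 11:tri, 12:tri, 13:tri, 14:vx, 15:vx, 16:vx, 17:tri, 18:tri, 19:tri, 20:tri
edges: (10,0,c); (10,7,c); (10,9,c); (11,1,c); (11,7,c); (11,8,c); (12,2,c); (12,8,c); (12,9,c); (13,7,c); (13,8,c); (13,9,c); (17,0,c); (17,14,c); (17,16,c); (18,2,c); (18,14,c); (18,15,c); (19,4,c); (19,15,c); (19,16,c); (20,14,c); (20,15,c); (20,16,c)


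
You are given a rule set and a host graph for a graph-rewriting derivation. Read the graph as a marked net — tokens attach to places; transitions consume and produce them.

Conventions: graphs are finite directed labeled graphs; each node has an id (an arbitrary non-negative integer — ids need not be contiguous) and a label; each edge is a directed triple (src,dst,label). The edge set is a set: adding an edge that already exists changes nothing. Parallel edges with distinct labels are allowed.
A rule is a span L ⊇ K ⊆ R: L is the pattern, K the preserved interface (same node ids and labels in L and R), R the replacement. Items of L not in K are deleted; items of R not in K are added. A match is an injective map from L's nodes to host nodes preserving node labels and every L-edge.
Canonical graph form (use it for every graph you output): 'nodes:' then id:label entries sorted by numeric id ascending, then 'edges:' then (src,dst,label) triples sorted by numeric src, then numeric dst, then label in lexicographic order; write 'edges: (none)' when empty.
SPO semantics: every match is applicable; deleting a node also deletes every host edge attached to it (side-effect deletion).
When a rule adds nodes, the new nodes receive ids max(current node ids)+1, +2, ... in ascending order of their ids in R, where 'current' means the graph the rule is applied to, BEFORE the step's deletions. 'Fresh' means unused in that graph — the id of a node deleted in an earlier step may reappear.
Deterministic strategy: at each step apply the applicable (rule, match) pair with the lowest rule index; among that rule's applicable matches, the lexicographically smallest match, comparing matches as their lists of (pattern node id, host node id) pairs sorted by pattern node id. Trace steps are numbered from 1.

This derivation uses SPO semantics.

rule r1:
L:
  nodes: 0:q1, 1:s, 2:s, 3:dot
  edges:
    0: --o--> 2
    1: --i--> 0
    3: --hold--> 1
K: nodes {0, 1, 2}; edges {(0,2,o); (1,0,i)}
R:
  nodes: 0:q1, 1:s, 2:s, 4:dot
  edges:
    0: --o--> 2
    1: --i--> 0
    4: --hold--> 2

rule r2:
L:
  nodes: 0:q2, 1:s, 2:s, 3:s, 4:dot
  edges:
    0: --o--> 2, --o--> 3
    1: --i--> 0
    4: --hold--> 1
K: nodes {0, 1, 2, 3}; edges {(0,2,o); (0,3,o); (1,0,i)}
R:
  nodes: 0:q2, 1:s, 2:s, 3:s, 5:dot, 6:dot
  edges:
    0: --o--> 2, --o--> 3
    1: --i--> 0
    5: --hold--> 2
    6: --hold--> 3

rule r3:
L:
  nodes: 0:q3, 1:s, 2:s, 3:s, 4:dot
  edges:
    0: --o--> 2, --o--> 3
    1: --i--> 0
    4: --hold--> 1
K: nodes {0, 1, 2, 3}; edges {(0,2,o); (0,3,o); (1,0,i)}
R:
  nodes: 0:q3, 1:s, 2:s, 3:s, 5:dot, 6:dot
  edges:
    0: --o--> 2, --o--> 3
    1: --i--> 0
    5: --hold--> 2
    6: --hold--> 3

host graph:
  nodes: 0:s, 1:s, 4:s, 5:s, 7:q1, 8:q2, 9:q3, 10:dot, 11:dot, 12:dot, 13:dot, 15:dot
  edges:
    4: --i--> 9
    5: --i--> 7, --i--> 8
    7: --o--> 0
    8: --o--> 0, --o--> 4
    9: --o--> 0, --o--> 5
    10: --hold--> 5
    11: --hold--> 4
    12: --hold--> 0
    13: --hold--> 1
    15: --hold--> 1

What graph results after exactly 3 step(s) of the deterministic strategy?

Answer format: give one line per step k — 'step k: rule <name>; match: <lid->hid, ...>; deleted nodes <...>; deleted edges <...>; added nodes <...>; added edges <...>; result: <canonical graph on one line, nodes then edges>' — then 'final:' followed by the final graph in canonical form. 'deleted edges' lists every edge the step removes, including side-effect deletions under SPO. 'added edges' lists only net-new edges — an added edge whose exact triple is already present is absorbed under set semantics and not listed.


step 1: rule r1; match: 0->7, 1->5, 2->0, 3->10; deleted nodes 10; deleted edges (10,5,hold); added nodes 16; added edges (16,0,hold); result: nodes: 0:s, 1:s, 4:s, 5:s, 7:q1, 8:q2, 9:q3, 11:dot, 12:dot, 13:dot, 15:dot, 16:dot edges: (4,9,i); (5,7,i); (5,8,i); (7,0,o); (8,0,o); (8,4,o); (9,0,o); (9,5,o); (11,4,hold); (12,0,hold); (13,1,hold); (15,1,hold); (16,0,hold)
step 2: rule r3; match: 0->9, 1->4, 2->0, 3->5, 4->11; deleted nodes 11; deleted edges (11,4,hold); added nodes 17, 18; added edges (17,0,hold); (18,5,hold); result: nodes: 0:s, 1:s, 4:s, 5:s, 7:q1, 8:q2, 9:q3, 12:dot, 13:dot, 15:dot, 16:dot, 17:dot, 18:dot edges: (4,9,i); (5,7,i); (5,8,i); (7,0,o); (8,0,o); (8,4,o); (9,0,o); (9,5,o); (12,0,hold); (13,1,hold); (15,1,hold); (16,0,hold); (17,0,hold); (18,5,hold)
step 3: rule r1; match: 0->7, 1->5, 2->0, 3->18; deleted nodes 18; deleted edges (18,5,hold); added nodes 19; added edges (19,0,hold); result: nodes: 0:s, 1:s, 4:s, 5:s, 7:q1, 8:q2, 9:q3, 12:dot, 13:dot, 15:dot, 16:dot, 17:dot, 19:dot edges: (4,9,i); (5,7,i); (5,8,i); (7,0,o); (8,0,o); (8,4,o); (9,0,o); (9,5,o); (12,0,hold); (13,1,hold); (15,1,hold); (16,0,hold); (17,0,hold); (19,0,hold)
final:
nodes: 0:s, 1:s, 4:s, 5:s, 7:q1, 8:q2, 9:q3, 12:dot, 13:dot, 15:dot, 16:dot, 17:dot, 19:dot
edges: (4,9,i); (5,7,i); (5,8,i); (7,0,o); (8,0,o); (8,4,o); (9,0,o); (9,5,o); (12,0,hold); (13,1,hold); (15,1,hold); (16,0,hold); (17,0,hold); (19,0,hold)


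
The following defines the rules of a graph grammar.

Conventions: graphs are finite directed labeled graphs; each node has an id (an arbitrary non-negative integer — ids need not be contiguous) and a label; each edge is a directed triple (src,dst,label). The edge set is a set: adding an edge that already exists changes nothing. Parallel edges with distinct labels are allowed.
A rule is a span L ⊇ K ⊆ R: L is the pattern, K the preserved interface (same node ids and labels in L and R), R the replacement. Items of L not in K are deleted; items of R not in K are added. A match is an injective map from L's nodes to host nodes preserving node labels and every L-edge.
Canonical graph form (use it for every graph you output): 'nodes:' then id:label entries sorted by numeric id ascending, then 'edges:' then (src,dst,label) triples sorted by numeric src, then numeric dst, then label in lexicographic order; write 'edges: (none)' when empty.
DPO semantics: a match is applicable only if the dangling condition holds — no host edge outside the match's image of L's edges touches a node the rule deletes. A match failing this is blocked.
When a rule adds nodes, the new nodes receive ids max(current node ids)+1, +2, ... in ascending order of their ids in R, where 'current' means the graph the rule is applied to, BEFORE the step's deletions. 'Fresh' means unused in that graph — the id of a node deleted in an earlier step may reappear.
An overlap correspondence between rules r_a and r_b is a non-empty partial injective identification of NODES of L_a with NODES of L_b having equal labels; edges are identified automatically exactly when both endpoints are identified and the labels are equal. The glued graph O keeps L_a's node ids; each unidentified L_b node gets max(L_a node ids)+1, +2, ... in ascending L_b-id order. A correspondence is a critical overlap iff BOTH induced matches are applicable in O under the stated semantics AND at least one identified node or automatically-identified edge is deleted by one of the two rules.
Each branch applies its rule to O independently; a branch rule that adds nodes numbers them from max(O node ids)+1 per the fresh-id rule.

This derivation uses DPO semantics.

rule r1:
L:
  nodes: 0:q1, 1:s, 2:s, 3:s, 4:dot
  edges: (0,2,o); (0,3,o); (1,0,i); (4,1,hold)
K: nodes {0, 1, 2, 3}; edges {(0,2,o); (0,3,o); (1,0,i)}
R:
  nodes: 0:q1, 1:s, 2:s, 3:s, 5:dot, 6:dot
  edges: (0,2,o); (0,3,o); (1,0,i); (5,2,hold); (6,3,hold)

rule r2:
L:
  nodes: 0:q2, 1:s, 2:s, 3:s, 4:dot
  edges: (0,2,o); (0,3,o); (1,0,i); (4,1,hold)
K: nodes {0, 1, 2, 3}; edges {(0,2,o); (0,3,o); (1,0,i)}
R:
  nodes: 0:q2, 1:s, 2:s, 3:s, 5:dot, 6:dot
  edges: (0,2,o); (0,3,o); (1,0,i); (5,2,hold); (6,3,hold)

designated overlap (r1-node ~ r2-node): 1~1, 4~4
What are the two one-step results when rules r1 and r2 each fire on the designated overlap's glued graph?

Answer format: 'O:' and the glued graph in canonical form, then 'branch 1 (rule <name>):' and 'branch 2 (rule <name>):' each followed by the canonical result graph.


O:
nodes: 0:q1, 1:s, 2:s, 3:s, 4:dot, 5:q2, 6:s, 7:s
edges: (0,2,o); (0,3,o); (1,0,i); (1,5,i); (4,1,hold); (5,6,o); (5,7,o)
branch 1 (rule r1):
nodes: 0:q1, 1:s, 2:s, 3:s, 5:q2, 6:s, 7:s, 8:dot, 9:dot
edges: (0,2,o); (0,3,o); (1,0,i); (1,5,i); (5,6,o); (5,7,o); (8,2,hold); (9,3,hold)
branch 2 (rule r2):
nodes: 0:q1, 1:s, 2:s, 3:s, 5:q2, 6:s, 7:s, 8:dot, 9:dot
edges: (0,2,o); (0,3,o); (1,0,i); (1,5,i); (5,6,o); (5,7,o); (8,6,hold); (9,7,hold)


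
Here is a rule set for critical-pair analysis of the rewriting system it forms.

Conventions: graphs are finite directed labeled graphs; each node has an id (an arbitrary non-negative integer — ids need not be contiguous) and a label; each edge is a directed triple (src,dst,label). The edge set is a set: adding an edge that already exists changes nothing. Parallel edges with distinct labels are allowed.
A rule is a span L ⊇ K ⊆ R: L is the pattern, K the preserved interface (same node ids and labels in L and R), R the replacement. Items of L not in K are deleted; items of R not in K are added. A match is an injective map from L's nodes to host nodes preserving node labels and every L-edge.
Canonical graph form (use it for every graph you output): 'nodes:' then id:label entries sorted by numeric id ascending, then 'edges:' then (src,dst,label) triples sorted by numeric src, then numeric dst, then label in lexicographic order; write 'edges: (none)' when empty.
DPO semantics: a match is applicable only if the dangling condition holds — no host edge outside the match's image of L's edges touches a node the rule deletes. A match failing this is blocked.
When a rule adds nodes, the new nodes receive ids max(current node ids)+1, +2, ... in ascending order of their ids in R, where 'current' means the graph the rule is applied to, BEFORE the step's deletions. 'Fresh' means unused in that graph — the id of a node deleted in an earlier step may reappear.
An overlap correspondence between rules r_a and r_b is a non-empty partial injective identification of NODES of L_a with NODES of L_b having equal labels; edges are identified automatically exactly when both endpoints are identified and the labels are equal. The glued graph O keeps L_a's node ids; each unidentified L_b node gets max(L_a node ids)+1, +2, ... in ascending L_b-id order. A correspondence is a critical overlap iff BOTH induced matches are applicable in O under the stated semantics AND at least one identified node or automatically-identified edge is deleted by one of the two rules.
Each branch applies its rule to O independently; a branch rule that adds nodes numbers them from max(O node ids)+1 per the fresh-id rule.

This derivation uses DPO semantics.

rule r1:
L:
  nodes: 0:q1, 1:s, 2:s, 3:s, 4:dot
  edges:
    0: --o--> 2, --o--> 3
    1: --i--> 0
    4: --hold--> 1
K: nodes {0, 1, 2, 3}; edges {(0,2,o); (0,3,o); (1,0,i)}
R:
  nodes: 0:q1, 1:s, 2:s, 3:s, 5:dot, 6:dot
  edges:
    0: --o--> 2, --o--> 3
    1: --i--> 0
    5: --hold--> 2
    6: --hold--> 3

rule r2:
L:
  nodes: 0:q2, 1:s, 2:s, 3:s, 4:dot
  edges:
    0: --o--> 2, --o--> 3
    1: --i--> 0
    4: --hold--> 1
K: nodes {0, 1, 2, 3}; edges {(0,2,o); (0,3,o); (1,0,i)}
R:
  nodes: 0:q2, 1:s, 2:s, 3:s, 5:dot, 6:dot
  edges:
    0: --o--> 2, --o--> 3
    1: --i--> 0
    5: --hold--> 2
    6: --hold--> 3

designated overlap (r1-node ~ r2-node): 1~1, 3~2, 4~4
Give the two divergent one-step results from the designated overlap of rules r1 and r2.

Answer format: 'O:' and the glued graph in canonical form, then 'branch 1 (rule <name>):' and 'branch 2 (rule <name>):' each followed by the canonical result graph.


O:
nodes: 0:q1, 1:s, 2:s, 3:s, 4:dot, 5:q2, 6:s
edges: (0,2,o); (0,3,o); (1,0,i); (1,5,i); (4,1,hold); (5,3,o); (5,6,o)
branch 1 (rule r1):
nodes: 0:q1, 1:s, 2:s, 3:s, 5:q2, 6:s, 7:dot, 8:dot
edges: (0,2,o); (0,3,o); (1,0,i); (1,5,i); (5,3,o); (5,6,o); (7,2,hold); (8,3,hold)
branch 2 (rule r2):
nodes: 0:q1, 1:s, 2:s, 3:s, 5:q2, 6:s, 7:dot, 8:dot
edges: (0,2,o); (0,3,o); (1,0,i); (1,5,i); (5,3,o); (5,6,o); (7,3,hold); (8,6,hold)


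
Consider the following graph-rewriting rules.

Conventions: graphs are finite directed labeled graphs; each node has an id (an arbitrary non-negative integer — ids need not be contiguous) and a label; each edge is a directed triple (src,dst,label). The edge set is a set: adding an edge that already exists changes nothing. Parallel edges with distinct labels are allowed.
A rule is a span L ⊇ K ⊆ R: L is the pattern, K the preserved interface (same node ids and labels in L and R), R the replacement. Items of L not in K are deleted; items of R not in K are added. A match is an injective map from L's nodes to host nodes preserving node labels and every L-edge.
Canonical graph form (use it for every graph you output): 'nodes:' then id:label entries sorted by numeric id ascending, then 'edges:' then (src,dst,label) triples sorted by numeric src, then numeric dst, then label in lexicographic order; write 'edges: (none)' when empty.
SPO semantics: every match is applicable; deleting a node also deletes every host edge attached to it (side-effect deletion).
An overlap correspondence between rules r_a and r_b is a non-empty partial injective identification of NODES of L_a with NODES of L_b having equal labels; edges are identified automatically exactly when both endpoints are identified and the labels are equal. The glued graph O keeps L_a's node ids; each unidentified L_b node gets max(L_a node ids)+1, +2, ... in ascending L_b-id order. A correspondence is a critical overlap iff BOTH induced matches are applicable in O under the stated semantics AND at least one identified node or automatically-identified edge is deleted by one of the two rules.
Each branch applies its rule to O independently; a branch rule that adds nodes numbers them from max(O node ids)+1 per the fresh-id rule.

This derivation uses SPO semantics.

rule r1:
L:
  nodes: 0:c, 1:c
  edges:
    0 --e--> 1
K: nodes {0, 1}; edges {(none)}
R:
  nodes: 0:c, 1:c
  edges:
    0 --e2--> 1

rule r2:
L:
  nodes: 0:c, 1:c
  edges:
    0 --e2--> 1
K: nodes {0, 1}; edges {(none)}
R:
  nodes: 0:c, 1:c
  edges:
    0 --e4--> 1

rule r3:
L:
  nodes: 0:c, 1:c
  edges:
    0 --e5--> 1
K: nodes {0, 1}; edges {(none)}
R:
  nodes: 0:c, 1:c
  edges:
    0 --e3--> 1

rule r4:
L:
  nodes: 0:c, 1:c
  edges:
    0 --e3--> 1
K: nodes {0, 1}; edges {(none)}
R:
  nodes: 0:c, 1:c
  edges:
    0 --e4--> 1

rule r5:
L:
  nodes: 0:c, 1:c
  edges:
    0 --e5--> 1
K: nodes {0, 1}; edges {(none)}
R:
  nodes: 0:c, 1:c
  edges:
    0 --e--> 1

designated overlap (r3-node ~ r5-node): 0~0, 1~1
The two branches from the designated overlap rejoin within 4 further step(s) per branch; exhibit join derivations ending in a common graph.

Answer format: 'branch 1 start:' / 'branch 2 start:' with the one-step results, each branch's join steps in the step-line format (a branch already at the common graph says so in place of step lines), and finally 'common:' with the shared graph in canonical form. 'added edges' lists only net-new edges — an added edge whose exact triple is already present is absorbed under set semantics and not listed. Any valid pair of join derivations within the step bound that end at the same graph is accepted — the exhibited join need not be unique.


branch 1 start:
nodes: 0:c, 1:c
edges: (0,1,e3)
branch 2 start:
nodes: 0:c, 1:c
edges: (0,1,e)
branch 1 step 1: rule r4; match: 0->0, 1->1; deleted nodes (none); deleted edges (0,1,e3); added nodes (none); added edges (0,1,e4); result: nodes: 0:c, 1:c edges: (0,1,e4)
branch 2 step 1: rule r1; match: 0->0, 1->1; deleted nodes (none); deleted edges (0,1,e); added nodes (none); added edges (0,1,e2); result: nodes: 0:c, 1:c edges: (0,1,e2)
branch 2 step 2: rule r2; match: 0->0, 1->1; deleted nodes (none); deleted edges (0,1,e2); added nodes (none); added edges (0,1,e4); result: nodes: 0:c, 1:c edges: (0,1,e4)
common:
nodes: 0:c, 1:c
edges: (0,1,e4)


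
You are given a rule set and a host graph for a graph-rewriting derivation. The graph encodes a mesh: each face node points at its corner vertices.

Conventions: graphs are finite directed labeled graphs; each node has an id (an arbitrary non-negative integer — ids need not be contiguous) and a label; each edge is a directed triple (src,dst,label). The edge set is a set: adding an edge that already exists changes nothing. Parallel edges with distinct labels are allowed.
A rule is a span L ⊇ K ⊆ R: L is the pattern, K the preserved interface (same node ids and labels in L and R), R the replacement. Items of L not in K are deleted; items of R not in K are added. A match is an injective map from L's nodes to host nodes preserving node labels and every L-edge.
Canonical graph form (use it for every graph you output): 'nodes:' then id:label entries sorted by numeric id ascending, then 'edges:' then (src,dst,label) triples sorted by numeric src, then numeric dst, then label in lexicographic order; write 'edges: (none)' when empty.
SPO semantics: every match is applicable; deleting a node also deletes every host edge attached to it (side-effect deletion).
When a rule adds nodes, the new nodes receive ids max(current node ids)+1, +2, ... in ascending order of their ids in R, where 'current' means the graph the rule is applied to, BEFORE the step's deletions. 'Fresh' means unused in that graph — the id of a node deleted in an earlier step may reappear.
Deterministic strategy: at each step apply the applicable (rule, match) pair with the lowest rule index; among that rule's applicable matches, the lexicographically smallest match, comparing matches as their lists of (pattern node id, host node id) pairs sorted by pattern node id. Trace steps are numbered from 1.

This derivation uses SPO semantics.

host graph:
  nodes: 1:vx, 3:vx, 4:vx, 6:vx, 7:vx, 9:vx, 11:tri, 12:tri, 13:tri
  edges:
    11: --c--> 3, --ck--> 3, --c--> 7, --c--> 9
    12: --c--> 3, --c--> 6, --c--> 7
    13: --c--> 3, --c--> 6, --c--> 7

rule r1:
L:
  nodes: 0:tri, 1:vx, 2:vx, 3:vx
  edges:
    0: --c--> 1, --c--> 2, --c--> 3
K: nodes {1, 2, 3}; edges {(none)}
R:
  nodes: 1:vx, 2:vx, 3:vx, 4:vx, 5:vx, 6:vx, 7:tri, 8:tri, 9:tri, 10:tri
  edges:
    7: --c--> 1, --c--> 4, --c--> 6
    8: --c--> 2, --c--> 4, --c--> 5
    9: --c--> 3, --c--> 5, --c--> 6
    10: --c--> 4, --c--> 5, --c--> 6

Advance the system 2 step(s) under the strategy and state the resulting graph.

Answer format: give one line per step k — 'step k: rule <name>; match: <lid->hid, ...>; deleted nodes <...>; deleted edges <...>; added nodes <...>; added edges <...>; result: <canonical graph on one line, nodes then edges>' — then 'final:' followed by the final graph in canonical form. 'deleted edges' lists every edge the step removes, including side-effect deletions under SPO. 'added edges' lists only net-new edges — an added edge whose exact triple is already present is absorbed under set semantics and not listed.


step 1: rule r1; match: 0->11, 1->3, 2->7, 3->9; deleted nodes 11; deleted edges (11,3,c); (11,3,ck); (11,7,c); (11,9,c); added nodes 14, 15, 16, 17, 18, 19, 20; added edges (17,3,c); (17,14,c); (17,16,c); (18,7,c); (18,14,c); (18,15,c); (19,9,c); (19,15,c); (19,16,c); (20,14,c); (20,15,c); (20,16,c); result: nodes: 1:vx, 3:vx, 4:vx, 6:vx, 7:vx, 9:vx, 12:tri, 13:tri, 14:vx, 15:vx, 16:vx, 17:tri, 18:tri, 19:tri, 20:tri edges: (12,3,c); (12,6,c); (12,7,c); (13,3,c); (13,6,c); (13,7,c); (17,3,c); (17,14,c); (17,16,c); (18,7,c); (18,14,c); (18,15,c); (19,9,c); (19,15,c); (19,16,c); (20,14,c); (20,15,c); (20,16,c)
step 2: rule r1; match: 0->12, 1->3, 2->6, 3->7; deleted nodes 12; deleted edges (12,3,c); (12,6,c); (12,7,c); added nodes 21, 22, 23, 24, 25, 26, 27; added edges (24,3,c); (24,21,c); (24,23,c); (25,6,c); (25,21,c); (25,22,c); (26,7,c); (26,22,c); (26,23,c); (27,21,c); (27,22,c); (27,23,c); result: nodes: 1:vx, 3:vx, 4:vx, 6:vx, 7:vx, 9:vx, 13:tri, 14:vx, 15:vx, 16:vx, 17:tri, 18:tri, 19:tri, 20:tri, 21:vx, 22:vx, 23:vx, 24:tri, 25:tri, 26:tri, 27:tri edges: (13,3,c); (13,6,c); (13,7,c); (17,3,c); (17,14,c); (17,16,c); (18,7,c); (18,14,c); (18,15,c); (19,9,c); (19,15,c); (19,16,c); (20,14,c); (20,15,c); (20,16,c); (24,3,c); (24,21,c); (24,23,c); (25,6,c); (25,21,c); (25,22,c); (26,7,c); (26,22,c); (26,23,c); (27,21,c); (27,22,c); (27,23,c)
final:
nodes: 1:vx, 3:vx, 4:vx, 6:vx, 7:vx, 9:vx, 13:tri, 14:vx, 15:vx, 16:vx, 17:tri, 18:tri, 19:tri, 20:tri, 21:vx, 22:vx, 23:vx, 24:tri, 25:tri, 26:tri, 27:tri
edges: (13,3,c); (13,6,c); (13,7,c); (17,3,c); (17,14,c); (17,16,c); (18,7,c); (18,14,c); (18,15,c); (19,9,c); (19,15,c); (19,16,c); (20,14,c); (20,15,c); (20,16,c); (24,3,c); (24,21,c); (24,23,c); (25,6,c); (25,21,c); (25,22,c); (26,7,c); (26,22,c); (26,23,c); (27,21,c); (27,22,c); (27,23,c)


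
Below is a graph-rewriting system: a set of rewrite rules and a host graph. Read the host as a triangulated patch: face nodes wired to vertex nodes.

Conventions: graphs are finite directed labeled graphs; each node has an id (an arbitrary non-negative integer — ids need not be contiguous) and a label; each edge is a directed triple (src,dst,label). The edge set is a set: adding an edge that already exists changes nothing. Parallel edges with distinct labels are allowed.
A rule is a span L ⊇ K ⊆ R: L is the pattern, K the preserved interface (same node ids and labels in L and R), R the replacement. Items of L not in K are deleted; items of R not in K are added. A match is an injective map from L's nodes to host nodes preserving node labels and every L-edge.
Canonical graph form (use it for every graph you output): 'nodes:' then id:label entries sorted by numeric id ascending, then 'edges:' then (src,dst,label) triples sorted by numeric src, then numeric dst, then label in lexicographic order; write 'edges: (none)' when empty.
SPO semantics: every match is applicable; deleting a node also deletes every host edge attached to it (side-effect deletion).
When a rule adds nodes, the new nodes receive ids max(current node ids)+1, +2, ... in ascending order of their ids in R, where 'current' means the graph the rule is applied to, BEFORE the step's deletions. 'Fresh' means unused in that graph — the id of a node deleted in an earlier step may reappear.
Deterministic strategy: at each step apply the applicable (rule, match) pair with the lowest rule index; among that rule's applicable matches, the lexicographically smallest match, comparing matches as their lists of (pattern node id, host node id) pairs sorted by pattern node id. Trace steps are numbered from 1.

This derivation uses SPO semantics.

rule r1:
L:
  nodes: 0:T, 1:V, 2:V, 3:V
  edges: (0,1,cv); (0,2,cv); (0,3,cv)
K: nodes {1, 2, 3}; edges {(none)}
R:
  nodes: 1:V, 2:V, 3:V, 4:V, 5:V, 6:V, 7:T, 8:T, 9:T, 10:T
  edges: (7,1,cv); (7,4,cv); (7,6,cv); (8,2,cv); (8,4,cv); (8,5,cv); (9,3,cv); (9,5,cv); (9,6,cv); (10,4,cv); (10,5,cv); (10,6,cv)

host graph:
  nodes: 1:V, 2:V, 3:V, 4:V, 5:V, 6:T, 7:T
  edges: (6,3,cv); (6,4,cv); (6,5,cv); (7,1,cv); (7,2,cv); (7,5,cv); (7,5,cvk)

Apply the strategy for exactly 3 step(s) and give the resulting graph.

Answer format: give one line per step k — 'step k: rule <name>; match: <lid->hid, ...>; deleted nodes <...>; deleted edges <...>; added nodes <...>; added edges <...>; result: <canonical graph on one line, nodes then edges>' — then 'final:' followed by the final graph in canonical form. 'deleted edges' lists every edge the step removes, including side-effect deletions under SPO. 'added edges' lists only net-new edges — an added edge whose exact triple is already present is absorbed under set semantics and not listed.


step 1: rule r1; match: 0->6, 1->3, 2->4, 3->5; deleted nodes 6; deleted edges (6,3,cv); (6,4,cv); (6,5,cv); added nodes 8, 9, 10, 11, 12, 13, 14; added edges (11,3,cv); (11,8,cv); (11,10,cv); (12,4,cv); (12,8,cv); (12,9,cv); (13,5,cv); (13,9,cv); (13,10,cv); (14,8,cv); (14,9,cv); (14,10,cv); result: nodes: 1:V, 2:V, 3:V, 4:V, 5:V, 7:T, 8:V, 9:V, 10:V, 11:T, 12:T, 13:T, 14:T edges: (7,1,cv); (7,2,cv); (7,5,cv); (7,5,cvk); (11,3,cv); (11,8,cv); (11,10,cv); (12,4,cv); (12,8,cv); (12,9,cv); (13,5,cv); (13,9,cv); (13,10,cv); (14,8,cv); (14,9,cv); (14,10,cv)
step 2: rule r1; match: 0->7, 1->1, 2->2, 3->5; deleted nodes 7; deleted edges (7,1,cv); (7,2,cv); (7,5,cv); (7,5,cvk); added nodes 15, 16, 17, 18, 19, 20, 21; added edges (18,1,cv); (18,15,cv); (18,17,cv); (19,2,cv); (19,15,cv); (19,16,cv); (20,5,cv); (20,16,cv); (20,17,cv); (21,15,cv); (21,16,cv); (21,17,cv); result: nodes: 1:V, 2:V, 3:V, 4:V, 5:V, 8:V, 9:V, 10:V, 11:T, 12:T, 13:T, 14:T, 15:V, 16:V, 17:V, 18:T, 19:T, 20:T, 21:T edges: (11,3,cv); (11,8,cv); (11,10,cv); (12,4,cv); (12,8,cv); (12,9,cv); (13,5,cv); (13,9,cv); (13,10,cv); (14,8,cv); (14,9,cv); (14,10,cv); (18,1,cv); (18,15,cv); (18,17,cv); (19,2,cv); (19,15,cv); (19,16,cv); (20,5,cv); (20,16,cv); (20,17,cv); (21,15,cv); (21,16,cv); (21,17,cv)
step 3: rule r1; match: 0->11, 1->3, 2->8, 3->10; deleted nodes 11; deleted edges (11,3,cv); (11,8,cv); (11,10,cv); added nodes 22, 23, 24, 25, 26, 27, 28; added edges (25,3,cv); (25,22,cv); (25,24,cv); (26,8,cv); (26,22,cv); (26,23,cv); (27,10,cv); (27,23,cv); (27,24,cv); (28,22,cv); (28,23,cv); (28,24,cv); result: nodes: 1:V, 2:V, 3:V, 4:V, 5:V, 8:V, 9:V, 10:V, 12:T, 13:T, 14:T, 15:V, 16:V, 17:V, 18:T, 19:T, 20:T, 21:T, 22:V, 23:V, 24:V, 25:T, 26:T, 27:T, 28:T edges: (12,4,cv); (12,8,cv); (12,9,cv); (13,5,cv); (13,9,cv); (13,10,cv); (14,8,cv); (14,9,cv); (14,10,cv); (18,1,cv); (18,15,cv); (18,17,cv); (19,2,cv); (19,15,cv); (19,16,cv); (20,5,cv); (20,16,cv); (20,17,cv); (21,15,cv); (21,16,cv); (21,17,cv); (25,3,cv); (25,22,cv); (25,24,cv); (26,8,cv); (26,22,cv); (26,23,cv); (27,10,cv); (27,23,cv); (27,24,cv); (28,22,cv); (28,23,cv); (28,24,cv)
final:
nodes: 1:V, 2:V, 3:V, 4:V, 5:V, 8:V, 9:V, 10:V, 12:T, 13:T, 14:T, 15:V, 16:V, 17:V, 18:T, 19:T, 20:T, 21:T, 22:V, 23:V, 24:V, 25:T, 26:T, 27:T, 28:T
edges: (12,4,cv); (12,8,cv); (12,9,cv); (13,5,cv); (13,9,cv); (13,10,cv); (14,8,cv); (14,9,cv); (14,10,cv); (18,1,cv); (18,15,cv); (18,17,cv); (19,2,cv); (19,15,cv); (19,16,cv); (20,5,cv); (20,16,cv); (20,17,cv); (21,15,cv); (21,16,cv); (21,17,cv); (25,3,cv); (25,22,cv); (25,24,cv); (26,8,cv); (26,22,cv); (26,23,cv); (27,10,cv); (27,23,cv); (27,24,cv); (28,22,cv); (28,23,cv); (28,24,cv)


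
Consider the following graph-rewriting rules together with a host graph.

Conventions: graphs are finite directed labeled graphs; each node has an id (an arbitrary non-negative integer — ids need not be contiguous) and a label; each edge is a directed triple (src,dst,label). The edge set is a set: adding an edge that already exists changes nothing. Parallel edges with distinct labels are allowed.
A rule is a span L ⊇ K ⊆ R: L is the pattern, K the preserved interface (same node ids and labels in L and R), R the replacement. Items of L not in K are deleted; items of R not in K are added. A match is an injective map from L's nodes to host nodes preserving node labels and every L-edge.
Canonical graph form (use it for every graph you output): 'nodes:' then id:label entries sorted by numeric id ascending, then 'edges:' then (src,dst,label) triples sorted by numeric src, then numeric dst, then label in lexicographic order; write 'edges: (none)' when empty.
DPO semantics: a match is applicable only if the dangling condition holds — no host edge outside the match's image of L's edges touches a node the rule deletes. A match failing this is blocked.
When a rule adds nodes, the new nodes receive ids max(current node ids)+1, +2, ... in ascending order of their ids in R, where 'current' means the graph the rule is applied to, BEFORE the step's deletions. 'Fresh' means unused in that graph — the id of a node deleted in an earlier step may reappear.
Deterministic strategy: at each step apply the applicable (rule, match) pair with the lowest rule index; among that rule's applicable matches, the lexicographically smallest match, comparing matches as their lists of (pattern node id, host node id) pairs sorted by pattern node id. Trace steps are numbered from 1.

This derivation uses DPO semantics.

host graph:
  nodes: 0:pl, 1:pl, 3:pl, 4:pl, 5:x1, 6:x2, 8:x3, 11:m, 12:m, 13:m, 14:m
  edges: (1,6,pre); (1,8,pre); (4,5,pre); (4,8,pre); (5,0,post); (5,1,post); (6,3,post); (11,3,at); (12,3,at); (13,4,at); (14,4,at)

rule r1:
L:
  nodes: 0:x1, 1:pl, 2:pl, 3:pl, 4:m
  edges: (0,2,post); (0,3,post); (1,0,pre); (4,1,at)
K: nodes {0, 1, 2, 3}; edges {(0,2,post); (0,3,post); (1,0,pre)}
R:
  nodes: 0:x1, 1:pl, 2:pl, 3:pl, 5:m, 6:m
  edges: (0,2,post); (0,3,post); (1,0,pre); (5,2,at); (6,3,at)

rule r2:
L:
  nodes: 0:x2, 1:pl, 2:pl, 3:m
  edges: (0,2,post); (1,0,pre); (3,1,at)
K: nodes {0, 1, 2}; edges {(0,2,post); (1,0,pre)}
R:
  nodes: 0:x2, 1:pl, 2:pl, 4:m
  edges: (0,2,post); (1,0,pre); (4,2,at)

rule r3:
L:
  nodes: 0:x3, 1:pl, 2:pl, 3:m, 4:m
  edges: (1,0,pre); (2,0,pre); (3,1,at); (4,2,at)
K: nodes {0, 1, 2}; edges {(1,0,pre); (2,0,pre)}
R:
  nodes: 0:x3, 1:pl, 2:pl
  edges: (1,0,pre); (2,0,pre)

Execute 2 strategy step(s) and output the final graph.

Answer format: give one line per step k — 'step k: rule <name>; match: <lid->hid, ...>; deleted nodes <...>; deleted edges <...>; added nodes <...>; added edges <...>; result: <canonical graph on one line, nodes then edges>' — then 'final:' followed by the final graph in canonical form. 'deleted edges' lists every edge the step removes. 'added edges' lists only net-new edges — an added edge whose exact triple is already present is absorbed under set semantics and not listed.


step 1: rule r1; match: 0->5, 1->4, 2->0, 3->1, 4->13; deleted nodes 13; deleted edges (13,4,at); added nodes 15, 16; added edges (15,0,at); (16,1,at); result: nodes: 0:pl, 1:pl, 3:pl, 4:pl, 5:x1, 6:x2, 8:x3, 11:m, 12:m, 14:m, 15:m, 16:m edges: (1,6,pre); (1,8,pre); (4,5,pre); (4,8,pre); (5,0,post); (5,1,post); (6,3,post); (11,3,at); (12,3,at); (14,4,at); (15,0,at); (16,1,at)
step 2: rule r1; match: 0->5, 1->4, 2->0, 3->1, 4->14; deleted nodes 14; deleted edges (14,4,at); added nodes 17, 18; added edges (17,0,at); (18,1,at); result: nodes: 0:pl, 1:pl, 3:pl, 4:pl, 5:x1, 6:x2, 8:x3, 11:m, 12:m, 15:m, 16:m, 17:m, 18:m edges: (1,6,pre); (1,8,pre); (4,5,pre); (4,8,pre); (5,0,post); (5,1,post); (6,3,post); (11,3,at); (12,3,at); (15,0,at); (16,1,at); (17,0,at); (18,1,at)
final:
nodes: 0:pl, 1:pl, 3:pl, 4:pl, 5:x1, 6:x2, 8:x3, 11:m, 12:m, 15:m, 16:m, 17:m, 18:m
edges: (1,6,pre); (1,8,pre); (4,5,pre); (4,8,pre); (5,0,post); (5,1,post); (6,3,post); (11,3,at); (12,3,at); (15,0,at); (16,1,at); (17,0,at); (18,1,at)


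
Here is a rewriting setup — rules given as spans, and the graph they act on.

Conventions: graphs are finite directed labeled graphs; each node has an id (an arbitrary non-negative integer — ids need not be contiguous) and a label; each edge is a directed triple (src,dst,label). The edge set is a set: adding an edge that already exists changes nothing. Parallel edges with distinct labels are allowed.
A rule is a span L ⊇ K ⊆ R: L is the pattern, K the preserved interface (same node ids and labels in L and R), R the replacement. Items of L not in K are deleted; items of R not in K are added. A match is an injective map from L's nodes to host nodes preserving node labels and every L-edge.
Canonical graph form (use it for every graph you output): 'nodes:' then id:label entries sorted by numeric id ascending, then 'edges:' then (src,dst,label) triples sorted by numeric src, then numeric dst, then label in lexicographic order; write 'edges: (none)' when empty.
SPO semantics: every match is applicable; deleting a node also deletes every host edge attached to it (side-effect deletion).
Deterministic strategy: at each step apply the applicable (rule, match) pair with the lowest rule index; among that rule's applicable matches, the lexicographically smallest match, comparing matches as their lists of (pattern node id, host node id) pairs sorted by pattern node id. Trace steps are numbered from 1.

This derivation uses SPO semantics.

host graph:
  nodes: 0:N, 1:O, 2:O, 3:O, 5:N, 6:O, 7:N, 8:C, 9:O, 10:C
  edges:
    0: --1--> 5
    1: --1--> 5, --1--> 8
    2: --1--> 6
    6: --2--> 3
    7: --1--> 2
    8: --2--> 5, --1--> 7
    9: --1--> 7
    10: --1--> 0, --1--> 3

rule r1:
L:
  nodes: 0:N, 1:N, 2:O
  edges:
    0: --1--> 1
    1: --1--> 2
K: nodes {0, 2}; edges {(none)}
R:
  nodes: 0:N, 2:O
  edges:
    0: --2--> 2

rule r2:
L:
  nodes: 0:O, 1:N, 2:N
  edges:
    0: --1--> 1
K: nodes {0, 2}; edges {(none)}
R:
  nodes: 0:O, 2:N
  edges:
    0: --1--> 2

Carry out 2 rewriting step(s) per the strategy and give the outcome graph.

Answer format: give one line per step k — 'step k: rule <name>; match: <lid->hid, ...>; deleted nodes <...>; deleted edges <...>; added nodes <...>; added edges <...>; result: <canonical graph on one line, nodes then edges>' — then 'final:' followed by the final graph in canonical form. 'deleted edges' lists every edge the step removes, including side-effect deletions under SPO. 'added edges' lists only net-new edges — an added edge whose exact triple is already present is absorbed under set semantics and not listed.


step 1: rule r2; match: 0->1, 1->5, 2->0; deleted nodes 5; deleted edges (0,5,1); (1,5,1); (8,5,2); added nodes (none); added edges (1,0,1); result: nodes: 0:N, 1:O, 2:O, 3:O, 6:O, 7:N, 8:C, 9:O, 10:C edges: (1,0,1); (1,8,1); (2,6,1); (6,3,2); (7,2,1); (8,7,1); (9,7,1); (10,0,1); (10,3,1)
step 2: rule r2; match: 0->1, 1->0, 2->7; deleted nodes 0; deleted edges (1,0,1); (10,0,1); added nodes (none); added edges (1,7,1); result: nodes: 1:O, 2:O, 3:O, 6:O, 7:N, 8:C, 9:O, 10:C edges: (1,7,1); (1,8,1); (2,6,1); (6,3,2); (7,2,1); (8,7,1); (9,7,1); (10,3,1)
final:
nodes: 1:O, 2:O, 3:O, 6:O, 7:N, 8:C, 9:O, 10:C
edges: (1,7,1); (1,8,1); (2,6,1); (6,3,2); (7,2,1); (8,7,1); (9,7,1); (10,3,1)


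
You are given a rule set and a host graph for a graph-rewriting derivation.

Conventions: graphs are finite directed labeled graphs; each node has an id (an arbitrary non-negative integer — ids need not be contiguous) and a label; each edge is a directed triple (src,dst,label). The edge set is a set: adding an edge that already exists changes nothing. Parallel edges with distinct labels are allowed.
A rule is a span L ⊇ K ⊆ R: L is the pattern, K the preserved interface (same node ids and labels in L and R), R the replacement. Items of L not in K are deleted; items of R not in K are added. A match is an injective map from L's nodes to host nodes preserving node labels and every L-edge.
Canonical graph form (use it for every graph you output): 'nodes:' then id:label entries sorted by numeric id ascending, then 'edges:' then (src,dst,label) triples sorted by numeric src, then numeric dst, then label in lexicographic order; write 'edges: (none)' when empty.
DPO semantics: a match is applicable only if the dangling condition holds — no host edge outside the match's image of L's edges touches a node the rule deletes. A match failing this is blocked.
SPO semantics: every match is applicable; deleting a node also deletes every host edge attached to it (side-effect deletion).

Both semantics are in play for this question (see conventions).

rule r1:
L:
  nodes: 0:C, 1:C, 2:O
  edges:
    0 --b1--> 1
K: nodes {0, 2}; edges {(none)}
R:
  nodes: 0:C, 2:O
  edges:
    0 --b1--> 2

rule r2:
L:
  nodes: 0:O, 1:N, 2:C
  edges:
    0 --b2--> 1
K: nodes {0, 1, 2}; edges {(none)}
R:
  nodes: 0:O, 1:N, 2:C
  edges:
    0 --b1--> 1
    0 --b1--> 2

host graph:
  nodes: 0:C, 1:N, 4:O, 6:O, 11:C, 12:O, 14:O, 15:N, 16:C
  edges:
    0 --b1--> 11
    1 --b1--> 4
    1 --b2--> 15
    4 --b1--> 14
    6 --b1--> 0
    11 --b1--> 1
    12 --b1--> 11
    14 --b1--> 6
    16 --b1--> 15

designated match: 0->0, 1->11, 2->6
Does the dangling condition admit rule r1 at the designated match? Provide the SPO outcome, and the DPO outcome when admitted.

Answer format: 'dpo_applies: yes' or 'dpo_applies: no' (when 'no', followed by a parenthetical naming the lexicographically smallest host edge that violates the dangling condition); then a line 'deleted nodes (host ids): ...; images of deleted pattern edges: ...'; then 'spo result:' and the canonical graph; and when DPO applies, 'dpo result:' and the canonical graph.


dpo_applies: no
(the rule deletes node 11, which keeps host edge (11,1,b1) outside the match image — the dangling condition fails, DPO blocks; SPO proceeds and side-deletes such edges)
deleted nodes (host ids): 11; images of deleted pattern edges: (0,11,b1)
spo result:
nodes: 0:C, 1:N, 4:O, 6:O, 12:O, 14:O, 15:N, 16:C
edges: (0,6,b1); (1,4,b1); (1,15,b2); (4,14,b1); (6,0,b1); (14,6,b1); (16,15,b1)
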